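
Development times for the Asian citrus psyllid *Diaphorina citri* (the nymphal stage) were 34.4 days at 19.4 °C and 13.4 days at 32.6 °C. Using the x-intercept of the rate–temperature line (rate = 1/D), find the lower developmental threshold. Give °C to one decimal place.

Linear rate model ⇒ the product D·(T − T_b) is constant across temperatures.
34.4·(19.4 − T_b) = 13.4·(32.6 − T_b)
T_b = (34.4·19.4 − 13.4·32.6) / (34.4 − 13.4) = 230.52 / 21.0 = 10.977 °C ≈ 11.0 °C.

11.0 °C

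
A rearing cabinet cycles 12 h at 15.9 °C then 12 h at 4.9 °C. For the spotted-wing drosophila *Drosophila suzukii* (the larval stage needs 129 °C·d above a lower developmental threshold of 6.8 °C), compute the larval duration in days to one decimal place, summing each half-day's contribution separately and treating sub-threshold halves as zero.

Day half: max(0, 15.9 − 6.8) × 0.5 = 9.1 × 0.5 = 4.55 DD.
Night half: max(0, 4.9 − 6.8) × 0.5 = 0.0 × 0.5 = 0.00 DD.
Per 24 h: 4.55 DD/day.
Duration = 129 / 4.55 = 28.352 ≈ 28.4 days.

28.4 days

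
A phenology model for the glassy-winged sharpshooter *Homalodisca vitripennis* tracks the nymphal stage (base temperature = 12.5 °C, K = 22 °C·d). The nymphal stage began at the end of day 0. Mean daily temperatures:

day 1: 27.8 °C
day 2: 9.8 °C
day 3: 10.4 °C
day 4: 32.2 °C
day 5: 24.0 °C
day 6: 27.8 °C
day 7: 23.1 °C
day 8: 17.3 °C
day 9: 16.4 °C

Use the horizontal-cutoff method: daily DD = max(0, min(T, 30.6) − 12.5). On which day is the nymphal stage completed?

day 4

Daily DD above 12.5 °C (capped at 18.1): 15.3, 0.0, 0.0, 18.1, 11.5, 15.3, 10.6, 4.8, 3.9.
Cumulative: 15.3, 15.3, 15.3, 33.4, 44.9, 60.2, 70.8, 75.6, 79.5.
The total first reaches 22 DD on day 4.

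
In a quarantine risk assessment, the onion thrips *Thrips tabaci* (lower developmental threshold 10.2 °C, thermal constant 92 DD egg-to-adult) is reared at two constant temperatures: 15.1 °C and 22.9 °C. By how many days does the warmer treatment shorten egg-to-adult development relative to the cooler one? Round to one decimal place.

At 15.1 °C: 92 / (15.1 − 10.2) = 92 / 4.9 = 18.776 d.
At 22.9 °C: 92 / (22.9 − 10.2) = 92 / 12.7 = 7.244 d.
Difference = |18.776 − 7.244| = 11.531 ≈ 11.5 days.

11.5 days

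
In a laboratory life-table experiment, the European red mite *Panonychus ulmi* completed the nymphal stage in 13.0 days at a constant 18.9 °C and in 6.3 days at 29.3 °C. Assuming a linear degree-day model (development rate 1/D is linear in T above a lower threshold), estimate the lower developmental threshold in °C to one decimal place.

9.1 °C

Under the model K = D·(T − T_b), so D₁·(T₁ − T_b) = D₂·(T₂ − T_b).
13.0·(18.9 − T_b) = 6.3·(29.3 − T_b)
T_b = (13.0·18.9 − 6.3·29.3) / (13.0 − 6.3) = 61.11 / 6.7 = 9.121 °C ≈ 9.1 °C.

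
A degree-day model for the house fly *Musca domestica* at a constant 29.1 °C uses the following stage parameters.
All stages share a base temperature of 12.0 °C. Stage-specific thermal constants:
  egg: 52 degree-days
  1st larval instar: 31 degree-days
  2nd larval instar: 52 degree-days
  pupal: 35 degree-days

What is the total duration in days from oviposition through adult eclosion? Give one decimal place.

9.9 days

Daily accumulation at 29.1 °C = 29.1 − 12.0 = 17.1 DD/day.
Total K = 52 + 31 + 52 + 35 = 170 DD.
Total duration = 170 / 17.1 = 9.942 ≈ 9.9 days.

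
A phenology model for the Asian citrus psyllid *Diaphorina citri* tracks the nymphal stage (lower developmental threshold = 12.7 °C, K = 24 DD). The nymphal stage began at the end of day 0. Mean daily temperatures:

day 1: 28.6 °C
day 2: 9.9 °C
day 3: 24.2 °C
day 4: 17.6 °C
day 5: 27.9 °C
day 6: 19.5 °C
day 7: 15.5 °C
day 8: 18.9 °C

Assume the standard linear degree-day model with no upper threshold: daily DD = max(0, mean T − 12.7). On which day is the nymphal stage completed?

day 3

Daily DD above 12.7 °C: 15.9, 0.0, 11.5, 4.9, 15.2, 6.8, 2.8, 6.2.
Cumulative: 15.9, 15.9, 27.4, 32.3, 47.5, 54.3, 57.1, 63.3.
The total first reaches 24 DD on day 3.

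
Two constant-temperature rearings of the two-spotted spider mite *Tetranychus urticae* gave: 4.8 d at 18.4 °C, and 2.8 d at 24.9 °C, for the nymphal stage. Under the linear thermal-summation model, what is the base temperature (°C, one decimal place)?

Linear rate model ⇒ the product D·(T − T_b) is constant across temperatures.
4.8·(18.4 − T_b) = 2.8·(24.9 − T_b)
T_b = (4.8·18.4 − 2.8·24.9) / (4.8 − 2.8) = 18.60 / 2.0 = 9.300 °C ≈ 9.3 °C.

9.3 °C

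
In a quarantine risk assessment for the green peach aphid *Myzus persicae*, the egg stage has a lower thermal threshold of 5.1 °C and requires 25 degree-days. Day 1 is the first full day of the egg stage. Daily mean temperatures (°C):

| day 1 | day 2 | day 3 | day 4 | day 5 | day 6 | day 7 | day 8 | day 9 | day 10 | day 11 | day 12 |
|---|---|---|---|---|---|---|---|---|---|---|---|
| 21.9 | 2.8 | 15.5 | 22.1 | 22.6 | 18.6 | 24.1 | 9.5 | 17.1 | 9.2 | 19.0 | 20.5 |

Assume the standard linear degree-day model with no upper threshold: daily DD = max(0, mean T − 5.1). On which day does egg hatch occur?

day 3

Daily DD above 5.1 °C: 16.8, 0.0, 10.4, 17.0, 17.5, 13.5, 19.0, 4.4, 12.0, 4.1, 13.9, 15.4.
Cumulative: 16.8, 16.8, 27.2, 44.2, 61.7, 75.2, 94.2, 98.6, 110.6, 114.7, 128.6, 144.0.
The total first reaches 25 DD on day 3.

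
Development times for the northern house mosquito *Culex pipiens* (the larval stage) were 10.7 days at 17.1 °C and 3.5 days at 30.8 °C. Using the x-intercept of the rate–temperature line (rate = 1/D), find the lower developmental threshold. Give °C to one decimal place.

10.4 °C

Under the model K = D·(T − T_b), so D₁·(T₁ − T_b) = D₂·(T₂ − T_b).
10.7·(17.1 − T_b) = 3.5·(30.8 − T_b)
T_b = (10.7·17.1 − 3.5·30.8) / (10.7 − 3.5) = 75.17 / 7.2 = 10.440 °C ≈ 10.4 °C.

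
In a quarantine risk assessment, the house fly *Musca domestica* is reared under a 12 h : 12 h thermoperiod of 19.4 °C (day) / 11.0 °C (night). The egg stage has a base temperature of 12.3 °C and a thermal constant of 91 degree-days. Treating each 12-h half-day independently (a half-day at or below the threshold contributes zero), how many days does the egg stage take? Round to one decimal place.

Day half: max(0, 19.4 − 12.3) × 0.5 = 7.1 × 0.5 = 3.55 DD.
Night half: max(0, 11.0 − 12.3) × 0.5 = 0.0 × 0.5 = 0.00 DD.
Per 24 h: 3.55 DD/day.
Duration = 91 / 3.55 = 25.634 ≈ 25.6 days.

25.6 days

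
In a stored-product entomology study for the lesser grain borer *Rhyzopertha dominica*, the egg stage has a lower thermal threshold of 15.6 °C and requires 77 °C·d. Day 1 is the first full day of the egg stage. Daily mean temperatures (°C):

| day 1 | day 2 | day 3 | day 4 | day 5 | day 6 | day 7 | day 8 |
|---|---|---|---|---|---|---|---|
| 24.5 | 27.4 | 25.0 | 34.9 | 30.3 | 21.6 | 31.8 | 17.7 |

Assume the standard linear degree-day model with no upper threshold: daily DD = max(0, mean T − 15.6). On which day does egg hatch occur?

day 7

Daily DD above 15.6 °C: 8.9, 11.8, 9.4, 19.3, 14.7, 6.0, 16.2, 2.1.
Cumulative: 8.9, 20.7, 30.1, 49.4, 64.1, 70.1, 86.3, 88.4.
The total first reaches 77 DD on day 7.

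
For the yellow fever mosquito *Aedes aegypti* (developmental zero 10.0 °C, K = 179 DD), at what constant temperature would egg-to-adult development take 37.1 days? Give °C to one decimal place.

Required daily accumulation = 179 / 37.1 = 4.825 DD/day.
T = T_base + 4.825 = 10.0 + 4.825 = 14.825 ≈ 14.8 °C.

14.8 °C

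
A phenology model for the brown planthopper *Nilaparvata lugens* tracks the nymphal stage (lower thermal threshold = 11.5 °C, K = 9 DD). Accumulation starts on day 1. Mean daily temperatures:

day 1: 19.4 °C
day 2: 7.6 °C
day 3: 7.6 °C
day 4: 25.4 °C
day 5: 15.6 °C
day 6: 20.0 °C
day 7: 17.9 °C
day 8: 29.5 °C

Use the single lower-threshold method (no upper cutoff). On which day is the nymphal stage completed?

Daily DD above 11.5 °C: 7.9, 0.0, 0.0, 13.9, 4.1, 8.5, 6.4, 18.0.
Cumulative: 7.9, 7.9, 7.9, 21.8, 25.9, 34.4, 40.8, 58.8.
The total first reaches 9 DD on day 4.

day 4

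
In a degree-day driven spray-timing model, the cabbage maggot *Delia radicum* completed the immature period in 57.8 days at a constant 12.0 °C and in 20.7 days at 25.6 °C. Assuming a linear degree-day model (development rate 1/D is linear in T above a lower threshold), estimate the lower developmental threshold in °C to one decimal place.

Under the model K = D·(T − T_b), so D₁·(T₁ − T_b) = D₂·(T₂ − T_b).
57.8·(12.0 − T_b) = 20.7·(25.6 − T_b)
T_b = (57.8·12.0 − 20.7·25.6) / (57.8 − 20.7) = 163.68 / 37.1 = 4.412 °C ≈ 4.4 °C.

4.4 °C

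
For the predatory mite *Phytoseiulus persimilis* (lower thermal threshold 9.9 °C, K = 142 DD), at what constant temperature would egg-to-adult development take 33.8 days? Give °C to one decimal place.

Required daily accumulation = 142 / 33.8 = 4.201 DD/day.
T = T_base + 4.201 = 9.9 + 4.201 = 14.101 ≈ 14.1 °C.

14.1 °C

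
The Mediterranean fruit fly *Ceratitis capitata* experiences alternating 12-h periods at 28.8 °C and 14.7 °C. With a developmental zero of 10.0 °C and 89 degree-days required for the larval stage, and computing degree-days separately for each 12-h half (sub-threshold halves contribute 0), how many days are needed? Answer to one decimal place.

7.6 days

Day half: max(0, 28.8 − 10.0) × 0.5 = 18.8 × 0.5 = 9.40 DD.
Night half: max(0, 14.7 − 10.0) × 0.5 = 4.7 × 0.5 = 2.35 DD.
Per 24 h: 11.75 DD/day.
Duration = 89 / 11.75 = 7.574 ≈ 7.6 days.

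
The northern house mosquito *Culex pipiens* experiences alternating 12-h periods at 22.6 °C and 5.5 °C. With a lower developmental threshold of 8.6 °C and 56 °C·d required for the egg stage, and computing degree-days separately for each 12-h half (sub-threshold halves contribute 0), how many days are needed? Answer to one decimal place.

8.0 days

Day half: max(0, 22.6 − 8.6) × 0.5 = 14.0 × 0.5 = 7.00 DD.
Night half: max(0, 5.5 − 8.6) × 0.5 = 0.0 × 0.5 = 0.00 DD.
Per 24 h: 7.00 DD/day.
Duration = 56 / 7.00 = 8.000 ≈ 8.0 days.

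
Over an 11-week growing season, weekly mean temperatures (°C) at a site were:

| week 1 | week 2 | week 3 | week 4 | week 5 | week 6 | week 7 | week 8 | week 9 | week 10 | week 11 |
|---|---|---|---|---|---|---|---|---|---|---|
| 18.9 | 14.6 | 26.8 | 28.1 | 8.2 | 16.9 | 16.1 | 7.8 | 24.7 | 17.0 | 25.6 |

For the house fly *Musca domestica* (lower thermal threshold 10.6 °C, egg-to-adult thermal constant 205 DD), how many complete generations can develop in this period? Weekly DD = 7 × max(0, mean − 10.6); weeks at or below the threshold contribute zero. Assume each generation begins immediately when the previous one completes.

3 generations

Weekly DD (7 × max(0, T̄ − 10.6)): 58.1, 28.0, 113.4, 122.5, 0.0, 44.1, 38.5, 0.0, 98.7, 44.8, 105.0.
Season total = 653.1 DD.
Complete generations = ⌊653.1 / 205⌋ = 3.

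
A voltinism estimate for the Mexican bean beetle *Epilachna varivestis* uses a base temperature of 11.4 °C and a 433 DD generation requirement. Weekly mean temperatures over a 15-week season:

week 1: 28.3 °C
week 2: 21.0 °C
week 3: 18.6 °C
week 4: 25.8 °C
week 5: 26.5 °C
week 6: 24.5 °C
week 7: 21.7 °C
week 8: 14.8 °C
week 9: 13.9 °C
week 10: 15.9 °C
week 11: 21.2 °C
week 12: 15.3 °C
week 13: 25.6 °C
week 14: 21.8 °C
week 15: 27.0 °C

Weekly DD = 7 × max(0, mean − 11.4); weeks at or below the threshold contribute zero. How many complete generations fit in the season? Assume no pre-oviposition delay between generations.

2 generations

Weekly DD (7 × max(0, T̄ − 11.4)): 118.3, 67.2, 50.4, 100.8, 105.7, 91.7, 72.1, 23.8, 17.5, 31.5, 68.6, 27.3, 99.4, 72.8, 109.2.
Season total = 1056.3 DD.
Complete generations = ⌊1056.3 / 433⌋ = 2.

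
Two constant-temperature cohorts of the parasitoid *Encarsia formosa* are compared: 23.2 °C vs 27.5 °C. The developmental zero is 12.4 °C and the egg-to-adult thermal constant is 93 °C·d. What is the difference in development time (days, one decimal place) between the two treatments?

2.5 days

At 23.2 °C: 93 / (23.2 − 12.4) = 93 / 10.8 = 8.611 d.
At 27.5 °C: 93 / (27.5 − 12.4) = 93 / 15.1 = 6.159 d.
Difference = |8.611 − 6.159| = 2.452 ≈ 2.5 days.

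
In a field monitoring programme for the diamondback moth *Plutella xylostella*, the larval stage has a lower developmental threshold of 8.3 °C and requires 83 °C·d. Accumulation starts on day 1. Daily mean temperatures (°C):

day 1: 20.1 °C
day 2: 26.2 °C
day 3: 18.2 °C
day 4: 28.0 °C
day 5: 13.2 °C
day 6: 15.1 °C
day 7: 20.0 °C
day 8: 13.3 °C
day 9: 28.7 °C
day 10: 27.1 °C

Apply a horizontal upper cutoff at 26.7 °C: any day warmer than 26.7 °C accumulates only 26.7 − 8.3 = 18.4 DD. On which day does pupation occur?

day 8

Daily DD above 8.3 °C (capped at 18.4): 11.8, 17.9, 9.9, 18.4, 4.9, 6.8, 11.7, 5.0, 18.4, 18.4.
Cumulative: 11.8, 29.7, 39.6, 58.0, 62.9, 69.7, 81.4, 86.4, 104.8, 123.2.
The total first reaches 83 DD on day 8.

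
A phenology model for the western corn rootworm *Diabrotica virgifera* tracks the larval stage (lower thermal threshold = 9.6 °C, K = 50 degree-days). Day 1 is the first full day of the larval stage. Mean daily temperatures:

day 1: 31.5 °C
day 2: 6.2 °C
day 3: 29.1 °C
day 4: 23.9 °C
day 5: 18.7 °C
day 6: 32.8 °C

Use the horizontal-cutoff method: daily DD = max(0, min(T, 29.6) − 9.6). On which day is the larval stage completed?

Daily DD above 9.6 °C (capped at 20.0): 20.0, 0.0, 19.5, 14.3, 9.1, 20.0.
Cumulative: 20.0, 20.0, 39.5, 53.8, 62.9, 82.9.
The total first reaches 50 DD on day 4.

day 4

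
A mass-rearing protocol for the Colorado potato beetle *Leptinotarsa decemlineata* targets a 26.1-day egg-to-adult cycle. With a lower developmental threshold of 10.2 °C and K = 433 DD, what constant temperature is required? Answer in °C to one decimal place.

26.8 °C

Required daily accumulation = 433 / 26.1 = 16.590 DD/day.
T = T_base + 16.590 = 10.2 + 16.590 = 26.790 ≈ 26.8 °C.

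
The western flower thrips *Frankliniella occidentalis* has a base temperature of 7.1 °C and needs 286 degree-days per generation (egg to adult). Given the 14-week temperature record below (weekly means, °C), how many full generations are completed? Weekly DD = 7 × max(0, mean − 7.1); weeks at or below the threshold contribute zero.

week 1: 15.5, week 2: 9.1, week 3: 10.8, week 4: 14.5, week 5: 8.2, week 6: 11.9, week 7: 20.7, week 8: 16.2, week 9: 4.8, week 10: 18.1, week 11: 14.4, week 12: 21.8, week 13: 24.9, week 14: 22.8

2 generations

Weekly DD (7 × max(0, T̄ − 7.1)): 58.8, 14.0, 25.9, 51.8, 7.7, 33.6, 95.2, 63.7, 0.0, 77.0, 51.1, 102.9, 124.6, 109.9.
Season total = 816.2 DD.
Complete generations = ⌊816.2 / 286⌋ = 2.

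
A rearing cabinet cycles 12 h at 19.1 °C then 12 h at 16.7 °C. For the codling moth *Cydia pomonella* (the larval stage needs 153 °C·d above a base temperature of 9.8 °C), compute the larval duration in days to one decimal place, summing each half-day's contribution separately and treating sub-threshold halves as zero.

Day half: max(0, 19.1 − 9.8) × 0.5 = 9.3 × 0.5 = 4.65 DD.
Night half: max(0, 16.7 − 9.8) × 0.5 = 6.9 × 0.5 = 3.45 DD.
Per 24 h: 8.10 DD/day.
Duration = 153 / 8.10 = 18.889 ≈ 18.9 days.

18.9 days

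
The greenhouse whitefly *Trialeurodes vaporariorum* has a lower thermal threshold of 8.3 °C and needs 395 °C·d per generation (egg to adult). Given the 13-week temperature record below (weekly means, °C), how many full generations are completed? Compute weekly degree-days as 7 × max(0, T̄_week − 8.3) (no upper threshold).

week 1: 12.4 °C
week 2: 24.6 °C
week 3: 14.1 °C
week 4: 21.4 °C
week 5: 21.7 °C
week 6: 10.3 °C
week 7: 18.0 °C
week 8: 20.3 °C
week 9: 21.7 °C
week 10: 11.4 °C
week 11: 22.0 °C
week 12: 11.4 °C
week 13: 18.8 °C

Weekly DD (7 × max(0, T̄ − 8.3)): 28.7, 114.1, 40.6, 91.7, 93.8, 14.0, 67.9, 84.0, 93.8, 21.7, 95.9, 21.7, 73.5.
Season total = 841.4 DD.
Complete generations = ⌊841.4 / 395⌋ = 2.

2 generations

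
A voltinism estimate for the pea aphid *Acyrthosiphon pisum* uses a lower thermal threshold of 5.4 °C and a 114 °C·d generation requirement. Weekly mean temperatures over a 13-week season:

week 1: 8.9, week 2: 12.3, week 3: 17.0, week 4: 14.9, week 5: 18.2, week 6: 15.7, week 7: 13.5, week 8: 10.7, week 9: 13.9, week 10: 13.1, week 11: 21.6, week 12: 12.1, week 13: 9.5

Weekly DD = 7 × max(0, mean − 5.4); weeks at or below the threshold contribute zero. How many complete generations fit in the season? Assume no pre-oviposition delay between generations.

6 generations

Weekly DD (7 × max(0, T̄ − 5.4)): 24.5, 48.3, 81.2, 66.5, 89.6, 72.1, 56.7, 37.1, 59.5, 53.9, 113.4, 46.9, 28.7.
Season total = 778.4 DD.
Complete generations = ⌊778.4 / 114⌋ = 6.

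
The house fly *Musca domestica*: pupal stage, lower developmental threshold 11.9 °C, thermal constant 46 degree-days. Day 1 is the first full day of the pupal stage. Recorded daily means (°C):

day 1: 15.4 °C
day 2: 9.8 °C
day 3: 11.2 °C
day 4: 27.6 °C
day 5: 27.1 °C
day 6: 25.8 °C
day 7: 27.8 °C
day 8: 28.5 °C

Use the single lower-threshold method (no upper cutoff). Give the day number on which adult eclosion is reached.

Daily DD above 11.9 °C: 3.5, 0.0, 0.0, 15.7, 15.2, 13.9, 15.9, 16.6.
Cumulative: 3.5, 3.5, 3.5, 19.2, 34.4, 48.3, 64.2, 80.8.
The total first reaches 46 DD on day 6.

day 6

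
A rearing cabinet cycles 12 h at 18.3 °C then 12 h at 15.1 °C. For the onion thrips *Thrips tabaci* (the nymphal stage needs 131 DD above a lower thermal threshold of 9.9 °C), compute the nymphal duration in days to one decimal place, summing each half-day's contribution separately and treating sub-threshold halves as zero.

19.3 days

Day half: max(0, 18.3 − 9.9) × 0.5 = 8.4 × 0.5 = 4.20 DD.
Night half: max(0, 15.1 − 9.9) × 0.5 = 5.2 × 0.5 = 2.60 DD.
Per 24 h: 6.80 DD/day.
Duration = 131 / 6.80 = 19.265 ≈ 19.3 days.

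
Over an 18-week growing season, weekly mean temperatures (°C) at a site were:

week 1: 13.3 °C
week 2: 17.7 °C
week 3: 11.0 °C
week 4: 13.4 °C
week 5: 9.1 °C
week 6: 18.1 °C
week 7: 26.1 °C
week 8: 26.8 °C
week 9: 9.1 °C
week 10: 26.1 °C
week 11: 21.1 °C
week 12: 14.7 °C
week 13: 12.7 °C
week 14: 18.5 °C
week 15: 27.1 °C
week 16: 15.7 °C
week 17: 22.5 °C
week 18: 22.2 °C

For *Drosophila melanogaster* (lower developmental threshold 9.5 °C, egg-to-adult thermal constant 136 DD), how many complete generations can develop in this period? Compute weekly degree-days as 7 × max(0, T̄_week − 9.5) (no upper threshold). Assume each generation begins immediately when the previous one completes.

7 generations

Weekly DD (7 × max(0, T̄ − 9.5)): 26.6, 57.4, 10.5, 27.3, 0.0, 60.2, 116.2, 121.1, 0.0, 116.2, 81.2, 36.4, 22.4, 63.0, 123.2, 43.4, 91.0, 88.9.
Season total = 1085.0 DD.
Complete generations = ⌊1085.0 / 136⌋ = 7.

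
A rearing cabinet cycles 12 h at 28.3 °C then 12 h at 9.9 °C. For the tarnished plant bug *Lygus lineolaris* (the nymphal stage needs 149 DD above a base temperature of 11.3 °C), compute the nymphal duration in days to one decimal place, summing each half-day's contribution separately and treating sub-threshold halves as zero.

17.5 days

Day half: max(0, 28.3 − 11.3) × 0.5 = 17.0 × 0.5 = 8.50 DD.
Night half: max(0, 9.9 − 11.3) × 0.5 = 0.0 × 0.5 = 0.00 DD.
Per 24 h: 8.50 DD/day.
Duration = 149 / 8.50 = 17.529 ≈ 17.5 days.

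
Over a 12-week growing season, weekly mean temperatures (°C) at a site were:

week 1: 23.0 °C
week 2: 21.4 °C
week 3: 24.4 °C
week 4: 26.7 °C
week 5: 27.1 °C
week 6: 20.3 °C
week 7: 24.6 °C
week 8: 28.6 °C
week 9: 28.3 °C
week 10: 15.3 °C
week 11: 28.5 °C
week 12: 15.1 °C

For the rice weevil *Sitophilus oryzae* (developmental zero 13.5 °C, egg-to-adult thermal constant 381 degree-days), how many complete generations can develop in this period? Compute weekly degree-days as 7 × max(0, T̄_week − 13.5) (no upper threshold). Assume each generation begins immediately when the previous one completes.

2 generations

Weekly DD (7 × max(0, T̄ − 13.5)): 66.5, 55.3, 76.3, 92.4, 95.2, 47.6, 77.7, 105.7, 103.6, 12.6, 105.0, 11.2.
Season total = 849.1 DD.
Complete generations = ⌊849.1 / 381⌋ = 2.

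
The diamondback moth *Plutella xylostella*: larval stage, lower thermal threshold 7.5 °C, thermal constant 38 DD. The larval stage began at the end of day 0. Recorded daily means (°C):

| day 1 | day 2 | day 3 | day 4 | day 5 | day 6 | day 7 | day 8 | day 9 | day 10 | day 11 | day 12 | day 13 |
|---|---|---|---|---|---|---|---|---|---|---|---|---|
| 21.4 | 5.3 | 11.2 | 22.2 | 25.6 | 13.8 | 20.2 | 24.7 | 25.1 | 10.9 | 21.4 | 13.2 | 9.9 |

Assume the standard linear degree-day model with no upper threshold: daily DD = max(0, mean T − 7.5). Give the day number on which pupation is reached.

Daily DD above 7.5 °C: 13.9, 0.0, 3.7, 14.7, 18.1, 6.3, 12.7, 17.2, 17.6, 3.4, 13.9, 5.7, 2.4.
Cumulative: 13.9, 13.9, 17.6, 32.3, 50.4, 56.7, 69.4, 86.6, 104.2, 107.6, 121.5, 127.2, 129.6.
The total first reaches 38 DD on day 5.

day 5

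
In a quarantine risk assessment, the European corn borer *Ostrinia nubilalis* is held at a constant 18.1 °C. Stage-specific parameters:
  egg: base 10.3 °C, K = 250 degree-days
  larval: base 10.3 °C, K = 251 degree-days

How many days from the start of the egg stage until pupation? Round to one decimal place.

64.2 days

egg: 250 / (18.1 − 10.3) = 250 / 7.8 = 32.051 d.
larval: 251 / (18.1 − 10.3) = 251 / 7.8 = 32.179 d.
Sum = 64.231 ≈ 64.2 days.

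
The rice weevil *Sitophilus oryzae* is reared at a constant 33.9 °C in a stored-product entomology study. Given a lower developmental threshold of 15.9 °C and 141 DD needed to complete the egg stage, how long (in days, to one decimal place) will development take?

Daily accumulation = 33.9 − 15.9 = 18.0 DD/day.
Duration = 141 / 18.0 = 7.833 ≈ 7.8 days.

7.8 days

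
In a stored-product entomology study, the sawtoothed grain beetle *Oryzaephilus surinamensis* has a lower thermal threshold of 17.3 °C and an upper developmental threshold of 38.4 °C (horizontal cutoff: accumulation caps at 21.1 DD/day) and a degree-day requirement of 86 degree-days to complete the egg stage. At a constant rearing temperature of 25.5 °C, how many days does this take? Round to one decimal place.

10.5 days

Daily accumulation = 25.5 − 17.3 = 8.2 DD/day.
Duration = 86 / 8.2 = 10.488 ≈ 10.5 days.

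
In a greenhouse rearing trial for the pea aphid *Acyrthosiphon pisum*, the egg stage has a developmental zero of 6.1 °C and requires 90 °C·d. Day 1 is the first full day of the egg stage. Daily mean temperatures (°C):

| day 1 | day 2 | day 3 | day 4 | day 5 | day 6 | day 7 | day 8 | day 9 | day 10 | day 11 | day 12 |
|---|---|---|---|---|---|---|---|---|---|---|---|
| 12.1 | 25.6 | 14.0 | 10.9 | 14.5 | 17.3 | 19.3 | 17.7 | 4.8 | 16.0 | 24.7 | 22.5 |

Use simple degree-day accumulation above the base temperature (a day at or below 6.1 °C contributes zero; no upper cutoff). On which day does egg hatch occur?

day 10

Daily DD above 6.1 °C: 6.0, 19.5, 7.9, 4.8, 8.4, 11.2, 13.2, 11.6, 0.0, 9.9, 18.6, 16.4.
Cumulative: 6.0, 25.5, 33.4, 38.2, 46.6, 57.8, 71.0, 82.6, 82.6, 92.5, 111.1, 127.5.
The total first reaches 90 DD on day 10.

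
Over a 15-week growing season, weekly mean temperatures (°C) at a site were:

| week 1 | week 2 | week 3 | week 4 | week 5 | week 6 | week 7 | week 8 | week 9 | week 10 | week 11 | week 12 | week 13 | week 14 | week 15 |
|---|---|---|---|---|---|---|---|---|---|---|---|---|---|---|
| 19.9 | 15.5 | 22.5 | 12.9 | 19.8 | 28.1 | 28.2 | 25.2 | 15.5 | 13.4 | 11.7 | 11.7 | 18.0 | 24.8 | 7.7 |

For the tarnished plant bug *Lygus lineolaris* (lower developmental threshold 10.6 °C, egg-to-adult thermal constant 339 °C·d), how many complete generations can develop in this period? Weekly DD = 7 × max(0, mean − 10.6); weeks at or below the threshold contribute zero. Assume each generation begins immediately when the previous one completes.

2 generations

Weekly DD (7 × max(0, T̄ − 10.6)): 65.1, 34.3, 83.3, 16.1, 64.4, 122.5, 123.2, 102.2, 34.3, 19.6, 7.7, 7.7, 51.8, 99.4, 0.0.
Season total = 831.6 DD.
Complete generations = ⌊831.6 / 339⌋ = 2.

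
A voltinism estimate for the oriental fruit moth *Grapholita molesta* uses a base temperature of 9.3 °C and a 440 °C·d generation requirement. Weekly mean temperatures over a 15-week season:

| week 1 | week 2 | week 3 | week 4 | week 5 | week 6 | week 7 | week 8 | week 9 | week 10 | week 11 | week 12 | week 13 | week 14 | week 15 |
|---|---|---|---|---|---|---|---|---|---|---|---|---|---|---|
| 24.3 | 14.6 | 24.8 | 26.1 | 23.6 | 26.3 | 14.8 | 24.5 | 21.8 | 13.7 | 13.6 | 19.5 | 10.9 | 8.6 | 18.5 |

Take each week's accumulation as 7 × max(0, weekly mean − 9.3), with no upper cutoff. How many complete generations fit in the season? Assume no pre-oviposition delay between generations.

2 generations

Weekly DD (7 × max(0, T̄ − 9.3)): 105.0, 37.1, 108.5, 117.6, 100.1, 119.0, 38.5, 106.4, 87.5, 30.8, 30.1, 71.4, 11.2, 0.0, 64.4.
Season total = 1027.6 DD.
Complete generations = ⌊1027.6 / 440⌋ = 2.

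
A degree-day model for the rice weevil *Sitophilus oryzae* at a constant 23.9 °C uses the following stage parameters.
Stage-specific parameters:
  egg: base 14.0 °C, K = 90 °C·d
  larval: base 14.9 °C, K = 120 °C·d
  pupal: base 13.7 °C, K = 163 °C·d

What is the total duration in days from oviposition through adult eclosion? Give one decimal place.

egg: 90 / (23.9 − 14.0) = 90 / 9.9 = 9.091 d.
larval: 120 / (23.9 − 14.9) = 120 / 9.0 = 13.333 d.
pupal: 163 / (23.9 − 13.7) = 163 / 10.2 = 15.980 d.
Sum = 38.405 ≈ 38.4 days.

38.4 days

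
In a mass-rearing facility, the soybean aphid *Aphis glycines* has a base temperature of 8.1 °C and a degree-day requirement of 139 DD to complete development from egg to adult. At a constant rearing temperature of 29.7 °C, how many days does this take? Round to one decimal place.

6.4 days

Daily accumulation = 29.7 − 8.1 = 21.6 DD/day.
Duration = 139 / 21.6 = 6.435 ≈ 6.4 days.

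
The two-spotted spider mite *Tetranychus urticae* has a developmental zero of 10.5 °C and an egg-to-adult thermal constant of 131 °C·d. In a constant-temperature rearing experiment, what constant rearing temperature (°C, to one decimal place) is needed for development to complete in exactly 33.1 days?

Required daily accumulation = 131 / 33.1 = 3.958 DD/day.
T = T_base + 3.958 = 10.5 + 3.958 = 14.458 ≈ 14.5 °C.

14.5 °C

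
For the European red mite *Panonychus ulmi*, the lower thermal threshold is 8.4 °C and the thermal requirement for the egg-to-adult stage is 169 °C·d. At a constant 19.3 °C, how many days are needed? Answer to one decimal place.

15.5 days

Daily accumulation = 19.3 − 8.4 = 10.9 DD/day.
Duration = 169 / 10.9 = 15.505 ≈ 15.5 days.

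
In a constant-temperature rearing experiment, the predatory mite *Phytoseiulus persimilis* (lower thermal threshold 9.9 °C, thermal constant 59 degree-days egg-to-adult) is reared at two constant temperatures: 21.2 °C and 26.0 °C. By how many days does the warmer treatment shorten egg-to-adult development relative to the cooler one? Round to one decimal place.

At 21.2 °C: 59 / (21.2 − 9.9) = 59 / 11.3 = 5.221 d.
At 26.0 °C: 59 / (26.0 − 9.9) = 59 / 16.1 = 3.665 d.
Difference = |5.221 − 3.665| = 1.557 ≈ 1.6 days.

1.6 days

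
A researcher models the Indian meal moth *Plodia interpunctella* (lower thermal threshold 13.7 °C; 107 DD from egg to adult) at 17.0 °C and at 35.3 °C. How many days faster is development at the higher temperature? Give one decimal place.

At 17.0 °C: 107 / (17.0 − 13.7) = 107 / 3.3 = 32.424 d.
At 35.3 °C: 107 / (35.3 − 13.7) = 107 / 21.6 = 4.954 d.
Difference = |32.424 − 4.954| = 27.471 ≈ 27.5 days.

27.5 days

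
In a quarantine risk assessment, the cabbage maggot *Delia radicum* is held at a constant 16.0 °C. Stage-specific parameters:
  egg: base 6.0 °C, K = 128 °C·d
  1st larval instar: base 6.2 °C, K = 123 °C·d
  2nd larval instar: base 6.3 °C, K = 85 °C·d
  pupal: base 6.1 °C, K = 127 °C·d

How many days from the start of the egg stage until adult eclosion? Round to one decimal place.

egg: 128 / (16.0 − 6.0) = 128 / 10.0 = 12.800 d.
1st larval instar: 123 / (16.0 − 6.2) = 123 / 9.8 = 12.551 d.
2nd larval instar: 85 / (16.0 − 6.3) = 85 / 9.7 = 8.763 d.
pupal: 127 / (16.0 − 6.1) = 127 / 9.9 = 12.828 d.
Sum = 46.942 ≈ 46.9 days.

46.9 days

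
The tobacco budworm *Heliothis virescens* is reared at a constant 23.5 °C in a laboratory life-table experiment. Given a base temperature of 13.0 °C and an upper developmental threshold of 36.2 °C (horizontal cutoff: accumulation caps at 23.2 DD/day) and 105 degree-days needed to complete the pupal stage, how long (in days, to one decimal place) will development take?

10.0 days

Daily accumulation = 23.5 − 13.0 = 10.5 DD/day.
Duration = 105 / 10.5 = 10.000 ≈ 10.0 days.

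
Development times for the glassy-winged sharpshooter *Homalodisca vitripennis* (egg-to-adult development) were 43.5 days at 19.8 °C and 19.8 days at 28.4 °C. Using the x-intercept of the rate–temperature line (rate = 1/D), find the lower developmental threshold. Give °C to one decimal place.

Linear rate model ⇒ the product D·(T − T_b) is constant across temperatures.
43.5·(19.8 − T_b) = 19.8·(28.4 − T_b)
T_b = (43.5·19.8 − 19.8·28.4) / (43.5 − 19.8) = 298.98 / 23.7 = 12.615 °C ≈ 12.6 °C.

12.6 °C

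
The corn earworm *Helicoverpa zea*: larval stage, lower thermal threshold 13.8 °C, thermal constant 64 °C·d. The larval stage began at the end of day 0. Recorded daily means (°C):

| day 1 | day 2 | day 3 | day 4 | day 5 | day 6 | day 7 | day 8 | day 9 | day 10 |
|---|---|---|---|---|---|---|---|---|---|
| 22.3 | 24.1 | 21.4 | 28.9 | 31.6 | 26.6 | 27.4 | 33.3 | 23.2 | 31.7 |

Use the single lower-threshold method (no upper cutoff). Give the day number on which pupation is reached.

day 6

Daily DD above 13.8 °C: 8.5, 10.3, 7.6, 15.1, 17.8, 12.8, 13.6, 19.5, 9.4, 17.9.
Cumulative: 8.5, 18.8, 26.4, 41.5, 59.3, 72.1, 85.7, 105.2, 114.6, 132.5.
The total first reaches 64 DD on day 6.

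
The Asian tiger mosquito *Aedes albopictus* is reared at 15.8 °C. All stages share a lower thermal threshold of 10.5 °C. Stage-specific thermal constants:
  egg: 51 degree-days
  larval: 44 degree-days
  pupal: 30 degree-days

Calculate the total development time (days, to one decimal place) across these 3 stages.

23.6 days

Daily accumulation at 15.8 °C = 15.8 − 10.5 = 5.3 DD/day.
Total K = 51 + 44 + 30 = 125 DD.
Total duration = 125 / 5.3 = 23.585 ≈ 23.6 days.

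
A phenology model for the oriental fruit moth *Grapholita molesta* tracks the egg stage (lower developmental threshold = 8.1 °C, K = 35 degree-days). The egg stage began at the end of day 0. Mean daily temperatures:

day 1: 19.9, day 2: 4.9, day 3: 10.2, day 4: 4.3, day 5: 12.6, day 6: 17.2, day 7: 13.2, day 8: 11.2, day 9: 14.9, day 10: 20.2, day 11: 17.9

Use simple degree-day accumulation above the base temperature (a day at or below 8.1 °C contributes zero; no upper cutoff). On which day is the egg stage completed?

Daily DD above 8.1 °C: 11.8, 0.0, 2.1, 0.0, 4.5, 9.1, 5.1, 3.1, 6.8, 12.1, 9.8.
Cumulative: 11.8, 11.8, 13.9, 13.9, 18.4, 27.5, 32.6, 35.7, 42.5, 54.6, 64.4.
The total first reaches 35 DD on day 8.

day 8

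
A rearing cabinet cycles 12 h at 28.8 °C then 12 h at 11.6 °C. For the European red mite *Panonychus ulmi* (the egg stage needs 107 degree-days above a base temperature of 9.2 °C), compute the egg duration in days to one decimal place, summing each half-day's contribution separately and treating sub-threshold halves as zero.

Day half: max(0, 28.8 − 9.2) × 0.5 = 19.6 × 0.5 = 9.80 DD.
Night half: max(0, 11.6 − 9.2) × 0.5 = 2.4 × 0.5 = 1.20 DD.
Per 24 h: 11.00 DD/day.
Duration = 107 / 11.00 = 9.727 ≈ 9.7 days.

9.7 days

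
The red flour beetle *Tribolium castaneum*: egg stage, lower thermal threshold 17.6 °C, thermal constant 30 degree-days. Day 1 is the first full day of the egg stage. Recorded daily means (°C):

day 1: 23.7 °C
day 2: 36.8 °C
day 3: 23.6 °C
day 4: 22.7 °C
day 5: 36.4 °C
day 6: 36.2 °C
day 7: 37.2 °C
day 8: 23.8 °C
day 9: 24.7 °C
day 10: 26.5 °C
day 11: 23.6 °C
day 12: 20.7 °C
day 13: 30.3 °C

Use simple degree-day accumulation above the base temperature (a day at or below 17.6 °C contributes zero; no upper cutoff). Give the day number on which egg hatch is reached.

day 3

Daily DD above 17.6 °C: 6.1, 19.2, 6.0, 5.1, 18.8, 18.6, 19.6, 6.2, 7.1, 8.9, 6.0, 3.1, 12.7.
Cumulative: 6.1, 25.3, 31.3, 36.4, 55.2, 73.8, 93.4, 99.6, 106.7, 115.6, 121.6, 124.7, 137.4.
The total first reaches 30 DD on day 3.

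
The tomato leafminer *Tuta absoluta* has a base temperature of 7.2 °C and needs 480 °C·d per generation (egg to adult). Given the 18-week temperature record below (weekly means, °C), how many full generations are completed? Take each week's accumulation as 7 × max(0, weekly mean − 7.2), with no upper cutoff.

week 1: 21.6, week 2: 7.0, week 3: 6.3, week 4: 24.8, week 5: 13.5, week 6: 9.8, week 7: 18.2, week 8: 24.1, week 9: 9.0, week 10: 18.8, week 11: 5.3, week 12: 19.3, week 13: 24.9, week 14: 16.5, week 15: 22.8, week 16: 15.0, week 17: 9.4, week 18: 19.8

Weekly DD (7 × max(0, T̄ − 7.2)): 100.8, 0.0, 0.0, 123.2, 44.1, 18.2, 77.0, 118.3, 12.6, 81.2, 0.0, 84.7, 123.9, 65.1, 109.2, 54.6, 15.4, 88.2.
Season total = 1116.5 DD.
Complete generations = ⌊1116.5 / 480⌋ = 2.

2 generations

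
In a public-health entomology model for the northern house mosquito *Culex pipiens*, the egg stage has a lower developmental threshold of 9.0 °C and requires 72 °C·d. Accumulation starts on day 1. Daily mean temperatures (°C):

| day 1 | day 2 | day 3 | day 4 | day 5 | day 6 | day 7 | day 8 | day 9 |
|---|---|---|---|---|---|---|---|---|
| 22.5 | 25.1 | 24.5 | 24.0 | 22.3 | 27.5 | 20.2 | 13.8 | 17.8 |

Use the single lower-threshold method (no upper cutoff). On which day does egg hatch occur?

Daily DD above 9.0 °C: 13.5, 16.1, 15.5, 15.0, 13.3, 18.5, 11.2, 4.8, 8.8.
Cumulative: 13.5, 29.6, 45.1, 60.1, 73.4, 91.9, 103.1, 107.9, 116.7.
The total first reaches 72 DD on day 5.

day 5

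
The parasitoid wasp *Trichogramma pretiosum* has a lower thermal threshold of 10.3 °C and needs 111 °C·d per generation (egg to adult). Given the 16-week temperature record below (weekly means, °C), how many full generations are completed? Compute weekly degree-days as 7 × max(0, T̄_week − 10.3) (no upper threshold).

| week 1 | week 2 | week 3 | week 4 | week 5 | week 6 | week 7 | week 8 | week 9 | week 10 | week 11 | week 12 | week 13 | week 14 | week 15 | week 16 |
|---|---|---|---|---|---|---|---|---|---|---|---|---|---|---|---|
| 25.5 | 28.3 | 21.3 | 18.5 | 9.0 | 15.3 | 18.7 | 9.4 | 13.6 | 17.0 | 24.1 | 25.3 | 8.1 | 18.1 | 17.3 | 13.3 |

Weekly DD (7 × max(0, T̄ − 10.3)): 106.4, 126.0, 77.0, 57.4, 0.0, 35.0, 58.8, 0.0, 23.1, 46.9, 96.6, 105.0, 0.0, 54.6, 49.0, 21.0.
Season total = 856.8 DD.
Complete generations = ⌊856.8 / 111⌋ = 7.

7 generations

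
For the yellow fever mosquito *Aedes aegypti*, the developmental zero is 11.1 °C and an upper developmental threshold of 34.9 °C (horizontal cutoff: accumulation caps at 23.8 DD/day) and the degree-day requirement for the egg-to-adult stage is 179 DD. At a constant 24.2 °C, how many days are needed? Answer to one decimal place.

Daily accumulation = 24.2 − 11.1 = 13.1 DD/day.
Duration = 179 / 13.1 = 13.664 ≈ 13.7 days.

13.7 days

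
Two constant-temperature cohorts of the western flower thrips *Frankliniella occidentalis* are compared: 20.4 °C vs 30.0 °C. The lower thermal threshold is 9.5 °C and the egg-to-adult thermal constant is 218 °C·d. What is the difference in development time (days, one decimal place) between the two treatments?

9.4 days

At 20.4 °C: 218 / (20.4 − 9.5) = 218 / 10.9 = 20.000 d.
At 30.0 °C: 218 / (30.0 − 9.5) = 218 / 20.5 = 10.634 d.
Difference = |20.000 − 10.634| = 9.366 ≈ 9.4 days.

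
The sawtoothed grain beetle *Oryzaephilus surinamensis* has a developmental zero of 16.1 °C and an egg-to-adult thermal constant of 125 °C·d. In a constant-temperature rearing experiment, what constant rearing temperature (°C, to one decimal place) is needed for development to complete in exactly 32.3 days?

20.0 °C

Required daily accumulation = 125 / 32.3 = 3.870 DD/day.
T = T_base + 3.870 = 16.1 + 3.870 = 19.970 ≈ 20.0 °C.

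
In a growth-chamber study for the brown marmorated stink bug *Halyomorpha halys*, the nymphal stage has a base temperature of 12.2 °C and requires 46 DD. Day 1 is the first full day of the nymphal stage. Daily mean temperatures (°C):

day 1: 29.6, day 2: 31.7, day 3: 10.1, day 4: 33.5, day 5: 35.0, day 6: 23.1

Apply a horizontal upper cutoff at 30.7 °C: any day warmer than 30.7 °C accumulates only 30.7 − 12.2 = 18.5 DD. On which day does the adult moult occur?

day 4

Daily DD above 12.2 °C (capped at 18.5): 17.4, 18.5, 0.0, 18.5, 18.5, 10.9.
Cumulative: 17.4, 35.9, 35.9, 54.4, 72.9, 83.8.
The total first reaches 46 DD on day 4.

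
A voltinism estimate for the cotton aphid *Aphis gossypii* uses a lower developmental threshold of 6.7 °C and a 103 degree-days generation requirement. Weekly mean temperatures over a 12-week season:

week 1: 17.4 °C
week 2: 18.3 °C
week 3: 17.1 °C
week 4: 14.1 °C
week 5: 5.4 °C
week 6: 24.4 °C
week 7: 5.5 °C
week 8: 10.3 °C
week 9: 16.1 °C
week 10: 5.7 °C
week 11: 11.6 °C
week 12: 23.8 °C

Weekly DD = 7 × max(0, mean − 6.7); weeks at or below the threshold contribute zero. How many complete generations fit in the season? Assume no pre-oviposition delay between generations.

Weekly DD (7 × max(0, T̄ − 6.7)): 74.9, 81.2, 72.8, 51.8, 0.0, 123.9, 0.0, 25.2, 65.8, 0.0, 34.3, 119.7.
Season total = 649.6 DD.
Complete generations = ⌊649.6 / 103⌋ = 6.

6 generations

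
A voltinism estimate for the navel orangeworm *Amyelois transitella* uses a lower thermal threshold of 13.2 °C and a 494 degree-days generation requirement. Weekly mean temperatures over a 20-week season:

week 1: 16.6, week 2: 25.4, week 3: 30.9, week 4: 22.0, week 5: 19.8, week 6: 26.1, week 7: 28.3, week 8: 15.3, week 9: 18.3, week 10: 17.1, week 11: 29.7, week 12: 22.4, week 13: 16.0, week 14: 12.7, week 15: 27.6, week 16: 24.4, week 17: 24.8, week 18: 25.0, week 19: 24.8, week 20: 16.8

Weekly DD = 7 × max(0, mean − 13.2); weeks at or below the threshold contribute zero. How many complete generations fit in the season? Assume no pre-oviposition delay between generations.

Weekly DD (7 × max(0, T̄ − 13.2)): 23.8, 85.4, 123.9, 61.6, 46.2, 90.3, 105.7, 14.7, 35.7, 27.3, 115.5, 64.4, 19.6, 0.0, 100.8, 78.4, 81.2, 82.6, 81.2, 25.2.
Season total = 1263.5 DD.
Complete generations = ⌊1263.5 / 494⌋ = 2.

2 generations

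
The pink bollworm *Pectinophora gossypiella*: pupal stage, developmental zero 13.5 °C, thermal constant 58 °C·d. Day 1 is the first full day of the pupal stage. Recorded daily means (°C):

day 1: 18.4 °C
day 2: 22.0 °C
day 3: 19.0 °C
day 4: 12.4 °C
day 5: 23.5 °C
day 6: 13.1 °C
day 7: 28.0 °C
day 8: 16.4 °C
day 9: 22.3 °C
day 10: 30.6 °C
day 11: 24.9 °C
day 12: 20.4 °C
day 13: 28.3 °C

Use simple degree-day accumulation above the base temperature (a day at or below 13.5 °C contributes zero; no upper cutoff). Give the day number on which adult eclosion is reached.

Daily DD above 13.5 °C: 4.9, 8.5, 5.5, 0.0, 10.0, 0.0, 14.5, 2.9, 8.8, 17.1, 11.4, 6.9, 14.8.
Cumulative: 4.9, 13.4, 18.9, 18.9, 28.9, 28.9, 43.4, 46.3, 55.1, 72.2, 83.6, 90.5, 105.3.
The total first reaches 58 DD on day 10.

day 10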